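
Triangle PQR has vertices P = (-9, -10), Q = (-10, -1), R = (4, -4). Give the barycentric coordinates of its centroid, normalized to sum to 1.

(1/3, 1/3, 1/3)

The centroid is the average of the vertices, so each weight is 1/3.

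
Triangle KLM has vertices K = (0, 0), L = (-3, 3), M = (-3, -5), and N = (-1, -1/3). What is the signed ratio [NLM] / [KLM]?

[KLM] = ½·(0·(3−(-5)) + (-3)·(-5−0) + (-3)·(0−3)) = ½·(0 + 15 + 9) = 12.
[NLM] = ½·((-1)·(3−(-5)) + (-3)·(-5−(-1/3)) + (-3)·(-1/3−3)) = ½·(-8 + 14 + 10) = 8, so the ratio is 8/12 = 2/3.

2/3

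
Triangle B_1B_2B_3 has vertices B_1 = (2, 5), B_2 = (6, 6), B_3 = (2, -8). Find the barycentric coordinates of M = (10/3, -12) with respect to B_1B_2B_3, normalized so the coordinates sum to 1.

Signed area of the reference triangle: [B_1B_2B_3] = ½·(2·(6−(-8)) + 6·(-8−5) + 2·(5−6)) = ½·(28 − 78 − 2) = -26.
[MB_2B_3] = ½·((10/3)·(6−(-8)) + 6·(-8−(-12)) + 2·(-12−6)) = ½·(140/3 + 24 − 36) = 52/3, so the B_1-coordinate is (52/3)/(-26) = -2/3.
[B_1MB_3] = ½·(2·(-12−(-8)) + (10/3)·(-8−5) + 2·(5−(-12))) = ½·(-8 − 130/3 + 34) = -26/3, so the B_2-coordinate is 1/3.
[B_1B_2M] = ½·(2·(6−(-12)) + 6·(-12−5) + (10/3)·(5−6)) = ½·(36 − 102 − 10/3) = -104/3, so the B_3-coordinate is 4/3.

(-2/3, 1/3, 4/3)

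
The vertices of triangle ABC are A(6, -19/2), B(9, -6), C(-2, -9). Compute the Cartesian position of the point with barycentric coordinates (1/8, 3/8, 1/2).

(25/8, -127/16)

P = (1/8)·A + (3/8)·B + (1/2)·C.
x-coordinate: (1/8)·6 + (3/8)·9 + (1/2)·(-2) = 25/8.
y-coordinate: (1/8)·(-19/2) + (3/8)·(-6) + (1/2)·(-9) = -127/16.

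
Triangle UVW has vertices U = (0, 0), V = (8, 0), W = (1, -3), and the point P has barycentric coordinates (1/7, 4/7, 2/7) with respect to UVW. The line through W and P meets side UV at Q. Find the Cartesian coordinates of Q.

Line WP meets UV where the W-coordinate vanishes; zeroing P's W-weight and renormalizing leaves U, V-weights 1/7 : 4/7 → (1/5, 4/5).
So Q = (1/5)·U + (4/5)·V = (32/5, 0).

(32/5, 0)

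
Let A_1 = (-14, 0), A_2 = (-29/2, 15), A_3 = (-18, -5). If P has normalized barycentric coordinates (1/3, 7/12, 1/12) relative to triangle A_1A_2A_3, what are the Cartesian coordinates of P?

(-117/8, 25/3)

P = (1/3)·A_1 + (7/12)·A_2 + (1/12)·A_3.
x-coordinate: (1/3)·(-14) + (7/12)·(-29/2) + (1/12)·(-18) = -117/8.
y-coordinate: (1/3)·0 + (7/12)·15 + (1/12)·(-5) = 25/3.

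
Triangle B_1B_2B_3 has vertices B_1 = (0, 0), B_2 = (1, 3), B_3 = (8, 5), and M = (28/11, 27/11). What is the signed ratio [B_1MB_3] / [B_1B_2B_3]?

4/11

[B_1B_2B_3] = ½·(0·(3−5) + 1·(5−0) + 8·(0−3)) = ½·(0 + 5 − 24) = -19/2.
[B_1MB_3] = ½·(0·(27/11−5) + (28/11)·(5−0) + 8·(0−(27/11))) = ½·(0 + 140/11 − 216/11) = -38/11, so the ratio is (-38/11)/(-19/2) = 4/11.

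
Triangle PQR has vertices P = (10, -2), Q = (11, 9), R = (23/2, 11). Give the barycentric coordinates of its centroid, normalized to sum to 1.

The centroid is the average of the vertices, so each weight is 1/3.

(1/3, 1/3, 1/3)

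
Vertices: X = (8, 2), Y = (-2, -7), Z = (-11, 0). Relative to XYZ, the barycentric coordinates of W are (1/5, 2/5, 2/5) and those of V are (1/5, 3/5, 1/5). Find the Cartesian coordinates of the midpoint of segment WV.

Barycentric coordinates of the midpoint are the average: (1/5, 1/2, 3/10).
Converting: (1/5)·X + (1/2)·Y + (3/10)·Z = (-27/10, -31/10).

(-27/10, -31/10)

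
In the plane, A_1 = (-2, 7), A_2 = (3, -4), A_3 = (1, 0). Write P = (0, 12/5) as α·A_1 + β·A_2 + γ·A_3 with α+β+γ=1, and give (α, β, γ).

(2/5, 1/10, 1/2)

Signed area of the reference triangle: [A_1A_2A_3] = ½·((-2)·(-4−0) + 3·(0−7) + 1·(7−(-4))) = ½·(8 − 21 + 11) = -1.
[PA_2A_3] = ½·(0·(-4−0) + 3·(0−(12/5)) + 1·(12/5−(-4))) = ½·(0 − 36/5 + 32/5) = -2/5, so the A_1-coordinate is (-2/5)/(-1) = 2/5.
[A_1PA_3] = ½·((-2)·(12/5−0) + 0·(0−7) + 1·(7−(12/5))) = ½·(-24/5 + 0 + 23/5) = -1/10, so the A_2-coordinate is 1/10.
[A_1A_2P] = ½·((-2)·(-4−(12/5)) + 3·(12/5−7) + 0·(7−(-4))) = ½·(64/5 − 69/5 + 0) = -1/2, so the A_3-coordinate is 1/2.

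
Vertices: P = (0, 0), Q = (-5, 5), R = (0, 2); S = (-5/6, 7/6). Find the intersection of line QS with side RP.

Barycentric coordinates of S with respect to PQR: (2/3, 1/6, 1/6).
On side RP the Q-coordinate is zero; dropping S's Q-weight 1/6 and renormalizing the remaining 1/6 : 2/3 gives weights 1/5, 4/5 on R, P.
T = (1/5)·(0, 2) + (4/5)·(0, 0) = (0, 2/5).

(0, 2/5)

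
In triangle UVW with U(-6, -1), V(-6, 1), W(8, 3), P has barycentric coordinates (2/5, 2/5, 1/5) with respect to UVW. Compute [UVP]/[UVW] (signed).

1/5

The signed ratio [UVP]/[UVW] equals the barycentric coordinate of P at vertex W, which is 1/5.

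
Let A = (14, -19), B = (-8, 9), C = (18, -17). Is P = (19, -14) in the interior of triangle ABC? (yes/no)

no

Barycentric coordinates of P: (-2/3, 5/78, 125/78).
The three coordinates are negative, positive, positive; a point is interior exactly when all three are positive.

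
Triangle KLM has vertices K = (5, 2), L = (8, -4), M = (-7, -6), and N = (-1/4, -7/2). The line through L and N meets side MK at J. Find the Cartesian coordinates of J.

Barycentric coordinates of N with respect to KLM: (1/4, 1/4, 1/2).
On side MK the L-coordinate is zero; dropping N's L-weight 1/4 and renormalizing the remaining 1/2 : 1/4 gives weights 2/3, 1/3 on M, K.
J = (2/3)·(-7, -6) + (1/3)·(5, 2) = (-3, -10/3).

(-3, -10/3)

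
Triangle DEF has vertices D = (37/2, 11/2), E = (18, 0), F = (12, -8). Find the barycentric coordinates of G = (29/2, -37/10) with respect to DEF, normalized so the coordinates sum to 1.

(1/5, 1/5, 3/5)

Signed area of the reference triangle: [DEF] = ½·((37/2)·(0−(-8)) + 18·(-8−(11/2)) + 12·(11/2−0)) = ½·(148 − 243 + 66) = -29/2.
[GEF] = ½·((29/2)·(0−(-8)) + 18·(-8−(-37/10)) + 12·(-37/10−0)) = ½·(116 − 387/5 − 222/5) = -29/10, so the D-coordinate is (-29/10)/(-29/2) = 1/5.
[DGF] = ½·((37/2)·(-37/10−(-8)) + (29/2)·(-8−(11/2)) + 12·(11/2−(-37/10))) = ½·(1591/20 − 783/4 + 552/5) = -29/10, so the E-coordinate is 1/5.
[DEG] = ½·((37/2)·(0−(-37/10)) + 18·(-37/10−(11/2)) + (29/2)·(11/2−0)) = ½·(1369/20 − 828/5 + 319/4) = -87/10, so the F-coordinate is 3/5.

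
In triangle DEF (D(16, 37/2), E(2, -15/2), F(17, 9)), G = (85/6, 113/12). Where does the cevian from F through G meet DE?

(34/3, 59/6)

Barycentric coordinates of G with respect to DEF: (1/3, 1/6, 1/2).
On side DE the F-coordinate is zero; dropping G's F-weight 1/2 and renormalizing the remaining 1/3 : 1/6 gives weights 2/3, 1/3 on D, E.
H = (2/3)·(16, 37/2) + (1/3)·(2, -15/2) = (34/3, 59/6).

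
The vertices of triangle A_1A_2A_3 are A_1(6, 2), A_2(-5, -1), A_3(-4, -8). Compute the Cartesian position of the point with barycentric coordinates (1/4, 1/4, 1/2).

P = (1/4)·A_1 + (1/4)·A_2 + (1/2)·A_3.
x-coordinate: (1/4)·6 + (1/4)·(-5) + (1/2)·(-4) = -7/4.
y-coordinate: (1/4)·2 + (1/4)·(-1) + (1/2)·(-8) = -15/4.

(-7/4, -15/4)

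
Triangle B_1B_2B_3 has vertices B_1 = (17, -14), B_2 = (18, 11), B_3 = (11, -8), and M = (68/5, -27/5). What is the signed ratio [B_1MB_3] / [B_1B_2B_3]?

1/5

[B_1B_2B_3] = ½·(17·(11−(-8)) + 18·(-8−(-14)) + 11·(-14−11)) = ½·(323 + 108 − 275) = 78.
[B_1MB_3] = ½·(17·(-27/5−(-8)) + (68/5)·(-8−(-14)) + 11·(-14−(-27/5))) = ½·(221/5 + 408/5 − 473/5) = 78/5, so the ratio is (78/5)/78 = 1/5.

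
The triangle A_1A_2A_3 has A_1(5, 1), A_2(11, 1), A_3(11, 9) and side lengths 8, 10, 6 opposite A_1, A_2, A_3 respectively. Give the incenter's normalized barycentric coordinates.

(1/3, 5/12, 1/4)

The incenter has barycentric coordinates proportional to the opposite side lengths: (8 : 10 : 6).
Normalizing by 8+10+6 = 24 gives (1/3, 5/12, 1/4).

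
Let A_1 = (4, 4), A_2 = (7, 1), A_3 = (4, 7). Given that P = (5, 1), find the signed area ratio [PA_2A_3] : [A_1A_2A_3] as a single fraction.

[A_1A_2A_3] = ½·(4·(1−7) + 7·(7−4) + 4·(4−1)) = ½·(-24 + 21 + 12) = 9/2.
[PA_2A_3] = ½·(5·(1−7) + 7·(7−1) + 4·(1−1)) = ½·(-30 + 42 + 0) = 6, so the ratio is 6/(9/2) = 4/3.

4/3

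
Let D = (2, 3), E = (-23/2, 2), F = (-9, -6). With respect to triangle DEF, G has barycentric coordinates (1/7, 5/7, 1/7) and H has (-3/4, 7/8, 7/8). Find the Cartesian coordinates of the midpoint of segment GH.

Barycentric coordinates of the midpoint are the average: (-17/56, 89/112, 57/112).
Converting: (-17/56)·D + (89/112)·E + (57/112)·F = (-3209/224, -19/8).

(-3209/224, -19/8)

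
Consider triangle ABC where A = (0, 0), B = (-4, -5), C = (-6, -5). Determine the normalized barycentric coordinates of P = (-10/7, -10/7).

(5/7, 1/7, 1/7)

Signed area of the reference triangle: [ABC] = ½·(0·(-5−(-5)) + (-4)·(-5−0) + (-6)·(0−(-5))) = ½·(0 + 20 − 30) = -5.
[PBC] = ½·((-10/7)·(-5−(-5)) + (-4)·(-5−(-10/7)) + (-6)·(-10/7−(-5))) = ½·(0 + 100/7 − 150/7) = -25/7, so the A-coordinate is (-25/7)/(-5) = 5/7.
[APC] = ½·(0·(-10/7−(-5)) + (-10/7)·(-5−0) + (-6)·(0−(-10/7))) = ½·(0 + 50/7 − 60/7) = -5/7, so the B-coordinate is 1/7.
[ABP] = ½·(0·(-5−(-10/7)) + (-4)·(-10/7−0) + (-10/7)·(0−(-5))) = ½·(0 + 40/7 − 50/7) = -5/7, so the C-coordinate is 1/7.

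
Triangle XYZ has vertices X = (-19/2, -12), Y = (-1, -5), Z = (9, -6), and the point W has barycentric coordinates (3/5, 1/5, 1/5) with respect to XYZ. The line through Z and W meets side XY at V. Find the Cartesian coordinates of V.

Line ZW meets XY where the Z-coordinate vanishes; zeroing W's Z-weight and renormalizing leaves X, Y-weights 3/5 : 1/5 → (3/4, 1/4).
So V = (3/4)·X + (1/4)·Y = (-59/8, -41/4).

(-59/8, -41/4)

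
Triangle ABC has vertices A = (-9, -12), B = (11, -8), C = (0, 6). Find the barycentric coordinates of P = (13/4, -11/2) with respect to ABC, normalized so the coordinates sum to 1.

Signed area of the reference triangle: [ABC] = ½·((-9)·(-8−6) + 11·(6−(-12)) + 0·(-12−(-8))) = ½·(126 + 198 + 0) = 162.
[PBC] = ½·((13/4)·(-8−6) + 11·(6−(-11/2)) + 0·(-11/2−(-8))) = ½·(-91/2 + 253/2 + 0) = 81/2, so the A-coordinate is (81/2)/162 = 1/4.
[APC] = ½·((-9)·(-11/2−6) + (13/4)·(6−(-12)) + 0·(-12−(-11/2))) = ½·(207/2 + 117/2 + 0) = 81, so the B-coordinate is 1/2.
[ABP] = ½·((-9)·(-8−(-11/2)) + 11·(-11/2−(-12)) + (13/4)·(-12−(-8))) = ½·(45/2 + 143/2 − 13) = 81/2, so the C-coordinate is 1/4.

(1/4, 1/2, 1/4)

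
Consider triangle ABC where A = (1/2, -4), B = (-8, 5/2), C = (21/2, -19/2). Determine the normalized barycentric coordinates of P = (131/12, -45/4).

Signed area of the reference triangle: [ABC] = ½·((1/2)·(5/2−(-19/2)) + (-8)·(-19/2−(-4)) + (21/2)·(-4−(5/2))) = ½·(6 + 44 − 273/4) = -73/8.
[PBC] = ½·((131/12)·(5/2−(-19/2)) + (-8)·(-19/2−(-45/4)) + (21/2)·(-45/4−(5/2))) = ½·(131 − 14 − 1155/8) = -219/16, so the A-coordinate is (-219/16)/(-73/8) = 3/2.
[APC] = ½·((1/2)·(-45/4−(-19/2)) + (131/12)·(-19/2−(-4)) + (21/2)·(-4−(-45/4))) = ½·(-7/8 − 1441/24 + 609/8) = 365/48, so the B-coordinate is -5/6.
[ABP] = ½·((1/2)·(5/2−(-45/4)) + (-8)·(-45/4−(-4)) + (131/12)·(-4−(5/2))) = ½·(55/8 + 58 − 1703/24) = -73/24, so the C-coordinate is 1/3.
Check: 3/2 − 5/6 + 1/3 = 1.

(3/2, -5/6, 1/3)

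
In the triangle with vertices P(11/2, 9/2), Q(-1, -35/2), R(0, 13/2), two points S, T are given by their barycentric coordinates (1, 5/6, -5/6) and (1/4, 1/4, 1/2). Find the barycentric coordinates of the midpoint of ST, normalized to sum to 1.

Since both coordinate triples sum to 1, the midpoint's barycentrics are the componentwise average.
(1+1/4)/2 = 5/8; similarly 13/24 and -1/6.

(5/8, 13/24, -1/6)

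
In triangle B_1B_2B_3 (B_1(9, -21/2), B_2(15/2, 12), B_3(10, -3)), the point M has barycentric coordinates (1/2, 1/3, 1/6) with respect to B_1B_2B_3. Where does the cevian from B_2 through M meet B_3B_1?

(37/4, -69/8)

Line B_2M meets B_3B_1 where the B_2-coordinate vanishes; zeroing M's B_2-weight and renormalizing leaves B_3, B_1-weights 1/6 : 1/2 → (1/4, 3/4).
So N = (1/4)·B_3 + (3/4)·B_1 = (37/4, -69/8).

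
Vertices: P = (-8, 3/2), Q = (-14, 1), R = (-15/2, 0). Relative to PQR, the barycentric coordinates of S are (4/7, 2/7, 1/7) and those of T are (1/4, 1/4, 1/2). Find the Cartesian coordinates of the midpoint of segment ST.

(-529/56, 99/112)

Barycentric coordinates of the midpoint are the average: (23/56, 15/56, 9/28).
Converting: (23/56)·P + (15/56)·Q + (9/28)·R = (-529/56, 99/112).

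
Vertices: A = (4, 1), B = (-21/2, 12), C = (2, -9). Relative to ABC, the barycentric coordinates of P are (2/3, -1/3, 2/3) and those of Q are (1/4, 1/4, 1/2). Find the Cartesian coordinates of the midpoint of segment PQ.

Barycentric coordinates of the midpoint are the average: (11/24, -1/24, 7/12).
Converting: (11/24)·A + (-1/24)·B + (7/12)·C = (55/16, -127/24).

(55/16, -127/24)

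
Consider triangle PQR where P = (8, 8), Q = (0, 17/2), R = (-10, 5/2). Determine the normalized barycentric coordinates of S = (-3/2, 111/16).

Signed area of the reference triangle: [PQR] = ½·(8·(17/2−(5/2)) + 0·(5/2−8) + (-10)·(8−(17/2))) = ½·(48 + 0 + 5) = 53/2.
[SQR] = ½·((-3/2)·(17/2−(5/2)) + 0·(5/2−(111/16)) + (-10)·(111/16−(17/2))) = ½·(-9 + 0 + 125/8) = 53/16, so the P-coordinate is (53/16)/(53/2) = 1/8.
[PSR] = ½·(8·(111/16−(5/2)) + (-3/2)·(5/2−8) + (-10)·(8−(111/16))) = ½·(71/2 + 33/4 − 85/8) = 265/16, so the Q-coordinate is 5/8.
[PQS] = ½·(8·(17/2−(111/16)) + 0·(111/16−8) + (-3/2)·(8−(17/2))) = ½·(25/2 + 0 + 3/4) = 53/8, so the R-coordinate is 1/4.
Check: 1/8 + 5/8 + 1/4 = 1.

(1/8, 5/8, 1/4)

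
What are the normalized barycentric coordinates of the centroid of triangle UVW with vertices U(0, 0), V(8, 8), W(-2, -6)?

(1/3, 1/3, 1/3)

The centroid is the average of the vertices, so each weight is 1/3.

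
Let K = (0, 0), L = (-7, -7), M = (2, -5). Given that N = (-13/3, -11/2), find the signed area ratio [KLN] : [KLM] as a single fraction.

[KLM] = ½·(0·(-7−(-5)) + (-7)·(-5−0) + 2·(0−(-7))) = ½·(0 + 35 + 14) = 49/2.
[KLN] = ½·(0·(-7−(-11/2)) + (-7)·(-11/2−0) + (-13/3)·(0−(-7))) = ½·(0 + 77/2 − 91/3) = 49/12, so the ratio is (49/12)/(49/2) = 1/6.

1/6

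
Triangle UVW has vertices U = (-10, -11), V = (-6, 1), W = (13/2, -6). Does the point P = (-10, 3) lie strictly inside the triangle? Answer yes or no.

Barycentric coordinates of P: (3/178, 231/178, -28/89).
The three coordinates are positive, positive, negative; a point is interior exactly when all three are positive.

no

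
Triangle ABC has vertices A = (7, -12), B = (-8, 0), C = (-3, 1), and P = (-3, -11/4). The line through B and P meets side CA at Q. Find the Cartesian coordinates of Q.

(2, -11/2)

Barycentric coordinates of P with respect to ABC: (1/4, 1/2, 1/4).
On side CA the B-coordinate is zero; dropping P's B-weight 1/2 and renormalizing the remaining 1/4 : 1/4 gives weights 1/2, 1/2 on C, A.
Q = (1/2)·(-3, 1) + (1/2)·(7, -12) = (2, -11/2).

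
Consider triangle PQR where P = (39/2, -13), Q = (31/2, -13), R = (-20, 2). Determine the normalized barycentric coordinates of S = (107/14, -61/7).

(4/7, 1/7, 2/7)

Signed area of the reference triangle: [PQR] = ½·((39/2)·(-13−2) + (31/2)·(2−(-13)) + (-20)·(-13−(-13))) = ½·(-585/2 + 465/2 + 0) = -30.
[SQR] = ½·((107/14)·(-13−2) + (31/2)·(2−(-61/7)) + (-20)·(-61/7−(-13))) = ½·(-1605/14 + 2325/14 − 600/7) = -120/7, so the P-coordinate is (-120/7)/(-30) = 4/7.
[PSR] = ½·((39/2)·(-61/7−2) + (107/14)·(2−(-13)) + (-20)·(-13−(-61/7))) = ½·(-2925/14 + 1605/14 + 600/7) = -30/7, so the Q-coordinate is 1/7.
[PQS] = ½·((39/2)·(-13−(-61/7)) + (31/2)·(-61/7−(-13)) + (107/14)·(-13−(-13))) = ½·(-585/7 + 465/7 + 0) = -60/7, so the R-coordinate is 2/7.
Check: 4/7 + 1/7 + 2/7 = 1.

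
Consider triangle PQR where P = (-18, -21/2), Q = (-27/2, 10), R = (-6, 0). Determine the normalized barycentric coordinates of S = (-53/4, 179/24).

Signed area of the reference triangle: [PQR] = ½·((-18)·(10−0) + (-27/2)·(0−(-21/2)) + (-6)·(-21/2−10)) = ½·(-180 − 567/4 + 123) = -795/8.
[SQR] = ½·((-53/4)·(10−0) + (-27/2)·(0−(179/24)) + (-6)·(179/24−10)) = ½·(-265/2 + 1611/16 + 61/4) = -265/32, so the P-coordinate is (-265/32)/(-795/8) = 1/12.
[PSR] = ½·((-18)·(179/24−0) + (-53/4)·(0−(-21/2)) + (-6)·(-21/2−(179/24))) = ½·(-537/4 − 1113/8 + 431/4) = -1325/16, so the Q-coordinate is 5/6.
[PQS] = ½·((-18)·(10−(179/24)) + (-27/2)·(179/24−(-21/2)) + (-53/4)·(-21/2−10)) = ½·(-183/4 − 3879/16 + 2173/8) = -265/32, so the R-coordinate is 1/12.
Check: 1/12 + 5/6 + 1/12 = 1.

(1/12, 5/6, 1/12)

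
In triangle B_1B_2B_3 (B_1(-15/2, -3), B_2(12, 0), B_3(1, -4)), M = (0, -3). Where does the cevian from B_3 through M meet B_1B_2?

Barycentric coordinates of M with respect to B_1B_2B_3: (1/3, 1/6, 1/2).
On side B_1B_2 the B_3-coordinate is zero; dropping M's B_3-weight 1/2 and renormalizing the remaining 1/3 : 1/6 gives weights 2/3, 1/3 on B_1, B_2.
N = (2/3)·(-15/2, -3) + (1/3)·(12, 0) = (-1, -2).

(-1, -2)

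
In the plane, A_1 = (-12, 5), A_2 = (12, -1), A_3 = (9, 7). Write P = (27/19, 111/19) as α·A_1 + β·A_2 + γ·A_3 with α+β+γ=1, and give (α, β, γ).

Signed area of the reference triangle: [A_1A_2A_3] = ½·((-12)·(-1−7) + 12·(7−5) + 9·(5−(-1))) = ½·(96 + 24 + 54) = 87.
[PA_2A_3] = ½·((27/19)·(-1−7) + 12·(7−(111/19)) + 9·(111/19−(-1))) = ½·(-216/19 + 264/19 + 1170/19) = 609/19, so the A_1-coordinate is (609/19)/87 = 7/19.
[A_1PA_3] = ½·((-12)·(111/19−7) + (27/19)·(7−5) + 9·(5−(111/19))) = ½·(264/19 + 54/19 − 144/19) = 87/19, so the A_2-coordinate is 1/19.
[A_1A_2P] = ½·((-12)·(-1−(111/19)) + 12·(111/19−5) + (27/19)·(5−(-1))) = ½·(1560/19 + 192/19 + 162/19) = 957/19, so the A_3-coordinate is 11/19.
Check: 7/19 + 1/19 + 11/19 = 1.

(7/19, 1/19, 11/19)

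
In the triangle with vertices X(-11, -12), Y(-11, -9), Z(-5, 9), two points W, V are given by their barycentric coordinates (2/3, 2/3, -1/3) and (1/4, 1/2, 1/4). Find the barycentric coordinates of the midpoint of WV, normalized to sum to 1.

Since both coordinate triples sum to 1, the midpoint's barycentrics are the componentwise average.
(2/3+1/4)/2 = 11/24; similarly 7/12 and -1/24.

(11/24, 7/12, -1/24)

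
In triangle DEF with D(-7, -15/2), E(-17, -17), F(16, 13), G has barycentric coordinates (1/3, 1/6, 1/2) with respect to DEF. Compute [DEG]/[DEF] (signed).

1/2

The signed ratio [DEG]/[DEF] equals the barycentric coordinate of G at vertex F, which is 1/2.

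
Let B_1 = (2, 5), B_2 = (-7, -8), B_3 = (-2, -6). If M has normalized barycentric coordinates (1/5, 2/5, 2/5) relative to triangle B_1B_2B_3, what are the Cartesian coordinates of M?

M = (1/5)·B_1 + (2/5)·B_2 + (2/5)·B_3.
x-coordinate: (1/5)·2 + (2/5)·(-7) + (2/5)·(-2) = -16/5.
y-coordinate: (1/5)·5 + (2/5)·(-8) + (2/5)·(-6) = -23/5.

(-16/5, -23/5)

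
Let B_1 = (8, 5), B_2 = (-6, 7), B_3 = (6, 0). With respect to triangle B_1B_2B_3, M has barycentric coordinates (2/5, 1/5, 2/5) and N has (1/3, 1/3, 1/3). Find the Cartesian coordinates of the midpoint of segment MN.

Barycentric coordinates of the midpoint are the average: (11/30, 4/15, 11/30).
Converting: (11/30)·B_1 + (4/15)·B_2 + (11/30)·B_3 = (53/15, 37/10).

(53/15, 37/10)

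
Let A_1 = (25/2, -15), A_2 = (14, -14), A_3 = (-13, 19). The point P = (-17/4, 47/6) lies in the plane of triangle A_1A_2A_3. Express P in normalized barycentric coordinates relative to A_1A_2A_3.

(1/6, 1/6, 2/3)

Signed area of the reference triangle: [A_1A_2A_3] = ½·((25/2)·(-14−19) + 14·(19−(-15)) + (-13)·(-15−(-14))) = ½·(-825/2 + 476 + 13) = 153/4.
[PA_2A_3] = ½·((-17/4)·(-14−19) + 14·(19−(47/6)) + (-13)·(47/6−(-14))) = ½·(561/4 + 469/3 − 1703/6) = 51/8, so the A_1-coordinate is (51/8)/(153/4) = 1/6.
[A_1PA_3] = ½·((25/2)·(47/6−19) + (-17/4)·(19−(-15)) + (-13)·(-15−(47/6))) = ½·(-1675/12 − 289/2 + 1781/6) = 51/8, so the A_2-coordinate is 1/6.
[A_1A_2P] = ½·((25/2)·(-14−(47/6)) + 14·(47/6−(-15)) + (-17/4)·(-15−(-14))) = ½·(-3275/12 + 959/3 + 17/4) = 51/2, so the A_3-coordinate is 2/3.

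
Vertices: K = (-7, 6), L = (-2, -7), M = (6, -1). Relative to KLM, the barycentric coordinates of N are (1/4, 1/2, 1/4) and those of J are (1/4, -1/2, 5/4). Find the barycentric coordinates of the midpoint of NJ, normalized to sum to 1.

(1/4, 0, 3/4)

Since both coordinate triples sum to 1, the midpoint's barycentrics are the componentwise average.
(1/4+1/4)/2 = 1/4; similarly 0 and 3/4.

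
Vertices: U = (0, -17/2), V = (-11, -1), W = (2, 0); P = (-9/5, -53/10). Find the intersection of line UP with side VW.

Barycentric coordinates of P with respect to UVW: (3/5, 1/5, 1/5).
On side VW the U-coordinate is zero; dropping P's U-weight 3/5 and renormalizing the remaining 1/5 : 1/5 gives weights 1/2, 1/2 on V, W.
Q = (1/2)·(-11, -1) + (1/2)·(2, 0) = (-9/2, -1/2).

(-9/2, -1/2)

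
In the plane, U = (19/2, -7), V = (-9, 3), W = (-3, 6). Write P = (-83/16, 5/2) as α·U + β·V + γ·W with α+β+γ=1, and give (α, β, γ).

Signed area of the reference triangle: [UVW] = ½·((19/2)·(3−6) + (-9)·(6−(-7)) + (-3)·(-7−3)) = ½·(-57/2 − 117 + 30) = -231/4.
[PVW] = ½·((-83/16)·(3−6) + (-9)·(6−(5/2)) + (-3)·(5/2−3)) = ½·(249/16 − 63/2 + 3/2) = -231/32, so the U-coordinate is (-231/32)/(-231/4) = 1/8.
[UPW] = ½·((19/2)·(5/2−6) + (-83/16)·(6−(-7)) + (-3)·(-7−(5/2))) = ½·(-133/4 − 1079/16 + 57/2) = -1155/32, so the V-coordinate is 5/8.
[UVP] = ½·((19/2)·(3−(5/2)) + (-9)·(5/2−(-7)) + (-83/16)·(-7−3)) = ½·(19/4 − 171/2 + 415/8) = -231/16, so the W-coordinate is 1/4.

(1/8, 5/8, 1/4)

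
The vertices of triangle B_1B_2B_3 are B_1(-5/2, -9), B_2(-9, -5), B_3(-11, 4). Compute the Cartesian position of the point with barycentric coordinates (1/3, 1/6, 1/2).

(-47/6, -11/6)

M = (1/3)·B_1 + (1/6)·B_2 + (1/2)·B_3.
x-coordinate: (1/3)·(-5/2) + (1/6)·(-9) + (1/2)·(-11) = -47/6.
y-coordinate: (1/3)·(-9) + (1/6)·(-5) + (1/2)·4 = -11/6.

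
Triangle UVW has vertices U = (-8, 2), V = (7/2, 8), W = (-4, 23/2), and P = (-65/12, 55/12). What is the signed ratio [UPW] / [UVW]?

[UVW] = ½·((-8)·(8−(23/2)) + (7/2)·(23/2−2) + (-4)·(2−8)) = ½·(28 + 133/4 + 24) = 341/8.
[UPW] = ½·((-8)·(55/12−(23/2)) + (-65/12)·(23/2−2) + (-4)·(2−(55/12))) = ½·(166/3 − 1235/24 + 31/3) = 341/48, so the ratio is (341/48)/(341/8) = 1/6.

1/6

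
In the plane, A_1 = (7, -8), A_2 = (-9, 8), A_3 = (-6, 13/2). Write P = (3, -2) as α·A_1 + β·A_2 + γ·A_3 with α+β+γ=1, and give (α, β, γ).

(1/2, -5/6, 4/3)

Signed area of the reference triangle: [A_1A_2A_3] = ½·(7·(8−(13/2)) + (-9)·(13/2−(-8)) + (-6)·(-8−8)) = ½·(21/2 − 261/2 + 96) = -12.
[PA_2A_3] = ½·(3·(8−(13/2)) + (-9)·(13/2−(-2)) + (-6)·(-2−8)) = ½·(9/2 − 153/2 + 60) = -6, so the A_1-coordinate is (-6)/(-12) = 1/2.
[A_1PA_3] = ½·(7·(-2−(13/2)) + 3·(13/2−(-8)) + (-6)·(-8−(-2))) = ½·(-119/2 + 87/2 + 36) = 10, so the A_2-coordinate is -5/6.
[A_1A_2P] = ½·(7·(8−(-2)) + (-9)·(-2−(-8)) + 3·(-8−8)) = ½·(70 − 54 − 48) = -16, so the A_3-coordinate is 4/3.
Check: 1/2 − 5/6 + 4/3 = 1.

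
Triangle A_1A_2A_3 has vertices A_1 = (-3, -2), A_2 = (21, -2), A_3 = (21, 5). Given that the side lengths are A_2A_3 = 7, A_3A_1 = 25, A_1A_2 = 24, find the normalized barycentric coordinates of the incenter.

(1/8, 25/56, 3/7)

The incenter has barycentric coordinates proportional to the opposite side lengths: (7 : 25 : 24).
Normalizing by 7+25+24 = 56 gives (1/8, 25/56, 3/7).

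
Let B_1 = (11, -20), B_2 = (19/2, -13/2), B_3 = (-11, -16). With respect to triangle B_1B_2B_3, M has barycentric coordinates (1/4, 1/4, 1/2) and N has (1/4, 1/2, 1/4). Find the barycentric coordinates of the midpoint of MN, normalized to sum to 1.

Since both coordinate triples sum to 1, the midpoint's barycentrics are the componentwise average.
(1/4+1/4)/2 = 1/4; similarly 3/8 and 3/8.

(1/4, 3/8, 3/8)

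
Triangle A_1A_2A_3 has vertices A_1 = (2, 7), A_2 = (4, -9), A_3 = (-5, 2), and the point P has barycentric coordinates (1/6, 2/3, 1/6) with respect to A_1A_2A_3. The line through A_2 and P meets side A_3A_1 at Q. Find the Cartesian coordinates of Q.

(-3/2, 9/2)

Line A_2P meets A_3A_1 where the A_2-coordinate vanishes; zeroing P's A_2-weight and renormalizing leaves A_3, A_1-weights 1/6 : 1/6 → (1/2, 1/2).
So Q = (1/2)·A_3 + (1/2)·A_1 = (-3/2, 9/2).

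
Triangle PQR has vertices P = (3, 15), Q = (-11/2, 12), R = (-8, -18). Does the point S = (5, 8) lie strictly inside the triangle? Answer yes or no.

Barycentric coordinates of S: (130/99, -26/45, 131/495).
The three coordinates are positive, negative, positive; a point is interior exactly when all three are positive.

no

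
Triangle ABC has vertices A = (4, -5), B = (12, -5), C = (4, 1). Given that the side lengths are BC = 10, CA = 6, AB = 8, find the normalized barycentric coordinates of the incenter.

(5/12, 1/4, 1/3)

The incenter has barycentric coordinates proportional to the opposite side lengths: (10 : 6 : 8).
Normalizing by 10+6+8 = 24 gives (5/12, 1/4, 1/3).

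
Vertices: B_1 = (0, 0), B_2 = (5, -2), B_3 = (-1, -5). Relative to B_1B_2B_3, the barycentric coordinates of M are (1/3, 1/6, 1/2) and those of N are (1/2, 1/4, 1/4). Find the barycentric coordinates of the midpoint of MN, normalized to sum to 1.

(5/12, 5/24, 3/8)

Since both coordinate triples sum to 1, the midpoint's barycentrics are the componentwise average.
(1/3+1/2)/2 = 5/12; similarly 5/24 and 3/8.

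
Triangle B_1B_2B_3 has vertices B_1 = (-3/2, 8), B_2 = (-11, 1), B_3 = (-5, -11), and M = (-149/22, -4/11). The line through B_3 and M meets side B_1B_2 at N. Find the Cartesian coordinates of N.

Barycentric coordinates of M with respect to B_1B_2B_3: (3/11, 5/11, 3/11).
On side B_1B_2 the B_3-coordinate is zero; dropping M's B_3-weight 3/11 and renormalizing the remaining 3/11 : 5/11 gives weights 3/8, 5/8 on B_1, B_2.
N = (3/8)·(-3/2, 8) + (5/8)·(-11, 1) = (-119/16, 29/8).

(-119/16, 29/8)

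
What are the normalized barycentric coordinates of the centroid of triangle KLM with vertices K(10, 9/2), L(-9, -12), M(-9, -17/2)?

(1/3, 1/3, 1/3)

The centroid is the average of the vertices, so each weight is 1/3.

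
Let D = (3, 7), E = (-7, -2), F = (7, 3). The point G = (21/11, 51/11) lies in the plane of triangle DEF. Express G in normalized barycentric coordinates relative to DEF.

Signed area of the reference triangle: [DEF] = ½·(3·(-2−3) + (-7)·(3−7) + 7·(7−(-2))) = ½·(-15 + 28 + 63) = 38.
[GEF] = ½·((21/11)·(-2−3) + (-7)·(3−(51/11)) + 7·(51/11−(-2))) = ½·(-105/11 + 126/11 + 511/11) = 266/11, so the D-coordinate is (266/11)/38 = 7/11.
[DGF] = ½·(3·(51/11−3) + (21/11)·(3−7) + 7·(7−(51/11))) = ½·(54/11 − 84/11 + 182/11) = 76/11, so the E-coordinate is 2/11.
[DEG] = ½·(3·(-2−(51/11)) + (-7)·(51/11−7) + (21/11)·(7−(-2))) = ½·(-219/11 + 182/11 + 189/11) = 76/11, so the F-coordinate is 2/11.
Check: 7/11 + 2/11 + 2/11 = 1.

(7/11, 2/11, 2/11)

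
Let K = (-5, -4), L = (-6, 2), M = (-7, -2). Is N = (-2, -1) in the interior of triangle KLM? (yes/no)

no

Barycentric coordinates of N: (19/10, 6/5, -21/10).
The three coordinates are positive, positive, negative; a point is interior exactly when all three are positive.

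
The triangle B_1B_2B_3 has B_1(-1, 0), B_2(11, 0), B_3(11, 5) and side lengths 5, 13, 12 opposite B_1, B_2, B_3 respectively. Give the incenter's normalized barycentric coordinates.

The incenter has barycentric coordinates proportional to the opposite side lengths: (5 : 13 : 12).
Normalizing by 5+13+12 = 30 gives (1/6, 13/30, 2/5).

(1/6, 13/30, 2/5)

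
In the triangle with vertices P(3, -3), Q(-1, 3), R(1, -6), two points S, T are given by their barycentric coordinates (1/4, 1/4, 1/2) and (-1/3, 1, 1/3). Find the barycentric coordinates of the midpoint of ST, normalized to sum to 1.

Since both coordinate triples sum to 1, the midpoint's barycentrics are the componentwise average.
(1/4+-1/3)/2 = -1/24; similarly 5/8 and 5/12.

(-1/24, 5/8, 5/12)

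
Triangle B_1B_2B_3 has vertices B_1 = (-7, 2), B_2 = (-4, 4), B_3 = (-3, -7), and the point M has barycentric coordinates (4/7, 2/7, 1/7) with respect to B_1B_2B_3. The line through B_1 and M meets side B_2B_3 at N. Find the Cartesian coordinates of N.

(-11/3, 1/3)

Line B_1M meets B_2B_3 where the B_1-coordinate vanishes; zeroing M's B_1-weight and renormalizing leaves B_2, B_3-weights 2/7 : 1/7 → (2/3, 1/3).
So N = (2/3)·B_2 + (1/3)·B_3 = (-11/3, 1/3).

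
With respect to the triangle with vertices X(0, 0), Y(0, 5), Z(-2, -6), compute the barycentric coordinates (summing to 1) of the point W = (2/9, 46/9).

(2/9, 8/9, -1/9)

Signed area of the reference triangle: [XYZ] = ½·(0·(5−(-6)) + 0·(-6−0) + (-2)·(0−5)) = ½·(0 + 0 + 10) = 5.
[WYZ] = ½·((2/9)·(5−(-6)) + 0·(-6−(46/9)) + (-2)·(46/9−5)) = ½·(22/9 + 0 − 2/9) = 10/9, so the X-coordinate is (10/9)/5 = 2/9.
[XWZ] = ½·(0·(46/9−(-6)) + (2/9)·(-6−0) + (-2)·(0−(46/9))) = ½·(0 − 4/3 + 92/9) = 40/9, so the Y-coordinate is 8/9.
[XYW] = ½·(0·(5−(46/9)) + 0·(46/9−0) + (2/9)·(0−5)) = ½·(0 + 0 − 10/9) = -5/9, so the Z-coordinate is -1/9.
Check: 2/9 + 8/9 − 1/9 = 1.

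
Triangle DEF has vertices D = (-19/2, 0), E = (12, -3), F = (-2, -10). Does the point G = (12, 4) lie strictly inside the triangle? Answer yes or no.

no

Barycentric coordinates of G: (28/55, 14/11, -43/55).
The three coordinates are positive, positive, negative; a point is interior exactly when all three are positive.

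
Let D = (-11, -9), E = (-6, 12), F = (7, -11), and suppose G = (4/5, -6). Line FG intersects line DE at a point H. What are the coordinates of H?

(-17/2, 3/2)

Barycentric coordinates of G with respect to DEF: (1/5, 1/5, 3/5).
On side DE the F-coordinate is zero; dropping G's F-weight 3/5 and renormalizing the remaining 1/5 : 1/5 gives weights 1/2, 1/2 on D, E.
H = (1/2)·(-11, -9) + (1/2)·(-6, 12) = (-17/2, 3/2).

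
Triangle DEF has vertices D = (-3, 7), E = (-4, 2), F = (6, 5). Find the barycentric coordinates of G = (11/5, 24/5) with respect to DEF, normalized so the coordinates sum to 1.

(1/5, 1/5, 3/5)

Signed area of the reference triangle: [DEF] = ½·((-3)·(2−5) + (-4)·(5−7) + 6·(7−2)) = ½·(9 + 8 + 30) = 47/2.
[GEF] = ½·((11/5)·(2−5) + (-4)·(5−(24/5)) + 6·(24/5−2)) = ½·(-33/5 − 4/5 + 84/5) = 47/10, so the D-coordinate is (47/10)/(47/2) = 1/5.
[DGF] = ½·((-3)·(24/5−5) + (11/5)·(5−7) + 6·(7−(24/5))) = ½·(3/5 − 22/5 + 66/5) = 47/10, so the E-coordinate is 1/5.
[DEG] = ½·((-3)·(2−(24/5)) + (-4)·(24/5−7) + (11/5)·(7−2)) = ½·(42/5 + 44/5 + 11) = 141/10, so the F-coordinate is 3/5.
Check: 1/5 + 1/5 + 3/5 = 1.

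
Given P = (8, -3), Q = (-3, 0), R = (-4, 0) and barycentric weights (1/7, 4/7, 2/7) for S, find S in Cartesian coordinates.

S = (1/7)·P + (4/7)·Q + (2/7)·R.
x-coordinate: (1/7)·8 + (4/7)·(-3) + (2/7)·(-4) = -12/7.
y-coordinate: (1/7)·(-3) + (4/7)·0 + (2/7)·0 = -3/7.

(-12/7, -3/7)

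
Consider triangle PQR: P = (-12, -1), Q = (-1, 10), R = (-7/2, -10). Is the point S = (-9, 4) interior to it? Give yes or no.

no

Barycentric coordinates of S: (58/77, 139/385, -4/35).
The three coordinates are positive, positive, negative; a point is interior exactly when all three are positive.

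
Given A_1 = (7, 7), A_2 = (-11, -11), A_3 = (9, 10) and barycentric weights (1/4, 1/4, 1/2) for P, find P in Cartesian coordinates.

(7/2, 4)

P = (1/4)·A_1 + (1/4)·A_2 + (1/2)·A_3.
x-coordinate: (1/4)·7 + (1/4)·(-11) + (1/2)·9 = 7/2.
y-coordinate: (1/4)·7 + (1/4)·(-11) + (1/2)·10 = 4.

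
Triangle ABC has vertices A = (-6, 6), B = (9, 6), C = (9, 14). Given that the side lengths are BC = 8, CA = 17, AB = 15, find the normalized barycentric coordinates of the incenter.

The incenter has barycentric coordinates proportional to the opposite side lengths: (8 : 17 : 15).
Normalizing by 8+17+15 = 40 gives (1/5, 17/40, 3/8).

(1/5, 17/40, 3/8)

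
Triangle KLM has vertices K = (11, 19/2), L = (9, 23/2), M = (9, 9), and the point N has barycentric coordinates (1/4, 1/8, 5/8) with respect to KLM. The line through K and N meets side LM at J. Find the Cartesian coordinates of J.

Line KN meets LM where the K-coordinate vanishes; zeroing N's K-weight and renormalizing leaves L, M-weights 1/8 : 5/8 → (1/6, 5/6).
So J = (1/6)·L + (5/6)·M = (9, 113/12).

(9, 113/12)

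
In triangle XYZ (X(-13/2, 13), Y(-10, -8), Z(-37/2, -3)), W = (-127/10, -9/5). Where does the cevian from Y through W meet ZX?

Barycentric coordinates of W with respect to XYZ: (1/5, 2/5, 2/5).
On side ZX the Y-coordinate is zero; dropping W's Y-weight 2/5 and renormalizing the remaining 2/5 : 1/5 gives weights 2/3, 1/3 on Z, X.
V = (2/3)·(-37/2, -3) + (1/3)·(-13/2, 13) = (-29/2, 7/3).

(-29/2, 7/3)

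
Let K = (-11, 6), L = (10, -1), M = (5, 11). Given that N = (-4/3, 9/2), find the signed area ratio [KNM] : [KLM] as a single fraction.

[KLM] = ½·((-11)·(-1−11) + 10·(11−6) + 5·(6−(-1))) = ½·(132 + 50 + 35) = 217/2.
[KNM] = ½·((-11)·(9/2−11) + (-4/3)·(11−6) + 5·(6−(9/2))) = ½·(143/2 − 20/3 + 15/2) = 217/6, so the ratio is (217/6)/(217/2) = 1/3.

1/3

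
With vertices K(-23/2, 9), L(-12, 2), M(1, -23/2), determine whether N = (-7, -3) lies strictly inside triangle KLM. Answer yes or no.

Barycentric coordinates of N: (10/391, 231/391, 150/391).
The three coordinates are positive, positive, positive; a point is interior exactly when all three are positive.

yes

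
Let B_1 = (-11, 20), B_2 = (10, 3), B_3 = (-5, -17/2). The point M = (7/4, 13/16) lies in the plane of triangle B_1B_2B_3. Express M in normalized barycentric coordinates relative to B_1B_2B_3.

(1/8, 1/2, 3/8)

Signed area of the reference triangle: [B_1B_2B_3] = ½·((-11)·(3−(-17/2)) + 10·(-17/2−20) + (-5)·(20−3)) = ½·(-253/2 − 285 − 85) = -993/4.
[MB_2B_3] = ½·((7/4)·(3−(-17/2)) + 10·(-17/2−(13/16)) + (-5)·(13/16−3)) = ½·(161/8 − 745/8 + 175/16) = -993/32, so the B_1-coordinate is (-993/32)/(-993/4) = 1/8.
[B_1MB_3] = ½·((-11)·(13/16−(-17/2)) + (7/4)·(-17/2−20) + (-5)·(20−(13/16))) = ½·(-1639/16 − 399/8 − 1535/16) = -993/8, so the B_2-coordinate is 1/2.
[B_1B_2M] = ½·((-11)·(3−(13/16)) + 10·(13/16−20) + (7/4)·(20−3)) = ½·(-385/16 − 1535/8 + 119/4) = -2979/32, so the B_3-coordinate is 3/8.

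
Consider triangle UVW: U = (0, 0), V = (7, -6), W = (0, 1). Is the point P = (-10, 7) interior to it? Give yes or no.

Barycentric coordinates of P: (4, -10/7, -11/7).
The three coordinates are positive, negative, negative; a point is interior exactly when all three are positive.

no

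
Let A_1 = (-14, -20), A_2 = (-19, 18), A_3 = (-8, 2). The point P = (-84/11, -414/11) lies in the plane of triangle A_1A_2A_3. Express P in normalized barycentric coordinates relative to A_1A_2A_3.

Signed area of the reference triangle: [A_1A_2A_3] = ½·((-14)·(18−2) + (-19)·(2−(-20)) + (-8)·(-20−18)) = ½·(-224 − 418 + 304) = -169.
[PA_2A_3] = ½·((-84/11)·(18−2) + (-19)·(2−(-414/11)) + (-8)·(-414/11−18)) = ½·(-1344/11 − 8284/11 + 4896/11) = -2366/11, so the A_1-coordinate is (-2366/11)/(-169) = 14/11.
[A_1PA_3] = ½·((-14)·(-414/11−2) + (-84/11)·(2−(-20)) + (-8)·(-20−(-414/11))) = ½·(6104/11 − 168 − 1552/11) = 1352/11, so the A_2-coordinate is -8/11.
[A_1A_2P] = ½·((-14)·(18−(-414/11)) + (-19)·(-414/11−(-20)) + (-84/11)·(-20−18)) = ½·(-8568/11 + 3686/11 + 3192/11) = -845/11, so the A_3-coordinate is 5/11.

(14/11, -8/11, 5/11)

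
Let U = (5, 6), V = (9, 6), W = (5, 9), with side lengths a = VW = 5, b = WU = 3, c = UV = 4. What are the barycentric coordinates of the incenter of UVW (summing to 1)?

(5/12, 1/4, 1/3)

The incenter has barycentric coordinates proportional to the opposite side lengths: (5 : 3 : 4).
Normalizing by 5+3+4 = 12 gives (5/12, 1/4, 1/3).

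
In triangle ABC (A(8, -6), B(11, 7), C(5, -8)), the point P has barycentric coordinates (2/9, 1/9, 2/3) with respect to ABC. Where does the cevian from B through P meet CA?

(23/4, -15/2)

Line BP meets CA where the B-coordinate vanishes; zeroing P's B-weight and renormalizing leaves C, A-weights 2/3 : 2/9 → (3/4, 1/4).
So Q = (3/4)·C + (1/4)·A = (23/4, -15/2).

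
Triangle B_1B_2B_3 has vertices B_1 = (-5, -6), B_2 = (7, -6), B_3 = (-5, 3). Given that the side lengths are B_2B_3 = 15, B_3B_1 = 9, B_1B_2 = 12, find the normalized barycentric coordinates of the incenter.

(5/12, 1/4, 1/3)

The incenter has barycentric coordinates proportional to the opposite side lengths: (15 : 9 : 12).
Normalizing by 15+9+12 = 36 gives (5/12, 1/4, 1/3).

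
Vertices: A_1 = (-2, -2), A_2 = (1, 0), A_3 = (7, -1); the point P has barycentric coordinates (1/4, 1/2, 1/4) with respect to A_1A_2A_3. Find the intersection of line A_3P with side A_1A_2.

Line A_3P meets A_1A_2 where the A_3-coordinate vanishes; zeroing P's A_3-weight and renormalizing leaves A_1, A_2-weights 1/4 : 1/2 → (1/3, 2/3).
So Q = (1/3)·A_1 + (2/3)·A_2 = (0, -2/3).

(0, -2/3)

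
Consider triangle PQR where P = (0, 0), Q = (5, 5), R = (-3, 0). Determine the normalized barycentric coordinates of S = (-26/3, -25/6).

Signed area of the reference triangle: [PQR] = ½·(0·(5−0) + 5·(0−0) + (-3)·(0−5)) = ½·(0 + 0 + 15) = 15/2.
[SQR] = ½·((-26/3)·(5−0) + 5·(0−(-25/6)) + (-3)·(-25/6−5)) = ½·(-130/3 + 125/6 + 55/2) = 5/2, so the P-coordinate is (5/2)/(15/2) = 1/3.
[PSR] = ½·(0·(-25/6−0) + (-26/3)·(0−0) + (-3)·(0−(-25/6))) = ½·(0 + 0 − 25/2) = -25/4, so the Q-coordinate is -5/6.
[PQS] = ½·(0·(5−(-25/6)) + 5·(-25/6−0) + (-26/3)·(0−5)) = ½·(0 − 125/6 + 130/3) = 45/4, so the R-coordinate is 3/2.
Check: 1/3 − 5/6 + 3/2 = 1.

(1/3, -5/6, 3/2)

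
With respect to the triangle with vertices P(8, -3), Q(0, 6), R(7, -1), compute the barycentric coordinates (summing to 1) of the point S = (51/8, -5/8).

(1/4, 1/8, 5/8)

Signed area of the reference triangle: [PQR] = ½·(8·(6−(-1)) + 0·(-1−(-3)) + 7·(-3−6)) = ½·(56 + 0 − 63) = -7/2.
[SQR] = ½·((51/8)·(6−(-1)) + 0·(-1−(-5/8)) + 7·(-5/8−6)) = ½·(357/8 + 0 − 371/8) = -7/8, so the P-coordinate is (-7/8)/(-7/2) = 1/4.
[PSR] = ½·(8·(-5/8−(-1)) + (51/8)·(-1−(-3)) + 7·(-3−(-5/8))) = ½·(3 + 51/4 − 133/8) = -7/16, so the Q-coordinate is 1/8.
[PQS] = ½·(8·(6−(-5/8)) + 0·(-5/8−(-3)) + (51/8)·(-3−6)) = ½·(53 + 0 − 459/8) = -35/16, so the R-coordinate is 5/8.
Check: 1/4 + 1/8 + 5/8 = 1.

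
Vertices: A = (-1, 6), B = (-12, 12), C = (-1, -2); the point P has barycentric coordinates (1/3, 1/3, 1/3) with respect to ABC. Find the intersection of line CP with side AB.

(-13/2, 9)

Line CP meets AB where the C-coordinate vanishes; zeroing P's C-weight and renormalizing leaves A, B-weights 1/3 : 1/3 → (1/2, 1/2).
So Q = (1/2)·A + (1/2)·B = (-13/2, 9).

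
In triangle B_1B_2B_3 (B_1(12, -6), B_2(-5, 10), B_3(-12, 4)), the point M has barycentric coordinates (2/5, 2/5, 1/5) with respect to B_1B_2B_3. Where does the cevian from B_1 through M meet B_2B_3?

Line B_1M meets B_2B_3 where the B_1-coordinate vanishes; zeroing M's B_1-weight and renormalizing leaves B_2, B_3-weights 2/5 : 1/5 → (2/3, 1/3).
So N = (2/3)·B_2 + (1/3)·B_3 = (-22/3, 8).

(-22/3, 8)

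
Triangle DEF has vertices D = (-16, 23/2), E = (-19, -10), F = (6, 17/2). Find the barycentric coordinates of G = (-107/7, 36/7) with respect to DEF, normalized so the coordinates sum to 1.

(9/14, 2/7, 1/14)

Signed area of the reference triangle: [DEF] = ½·((-16)·(-10−(17/2)) + (-19)·(17/2−(23/2)) + 6·(23/2−(-10))) = ½·(296 + 57 + 129) = 241.
[GEF] = ½·((-107/7)·(-10−(17/2)) + (-19)·(17/2−(36/7)) + 6·(36/7−(-10))) = ½·(3959/14 − 893/14 + 636/7) = 2169/14, so the D-coordinate is (2169/14)/241 = 9/14.
[DGF] = ½·((-16)·(36/7−(17/2)) + (-107/7)·(17/2−(23/2)) + 6·(23/2−(36/7))) = ½·(376/7 + 321/7 + 267/7) = 482/7, so the E-coordinate is 2/7.
[DEG] = ½·((-16)·(-10−(36/7)) + (-19)·(36/7−(23/2)) + (-107/7)·(23/2−(-10))) = ½·(1696/7 + 1691/14 − 4601/14) = 241/14, so the F-coordinate is 1/14.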